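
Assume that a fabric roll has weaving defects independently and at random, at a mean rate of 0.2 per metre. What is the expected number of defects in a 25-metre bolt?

5

E[N] = λt = 0.2 × 25 = 5 (a 25-metre bolt = 25 metres).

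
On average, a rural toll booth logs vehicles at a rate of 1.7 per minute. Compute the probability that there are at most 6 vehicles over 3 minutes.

Over the interval, μ = 1.7 × 3 = 5.1 (3 minutes).
P(N ≤ 6) = Σ_{j=0}^{6} e^(−μ) μ^j/j! ≈ 0.7474.

0.7474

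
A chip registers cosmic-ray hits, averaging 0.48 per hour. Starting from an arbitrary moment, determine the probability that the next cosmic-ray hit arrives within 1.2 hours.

0.4379

Inter-arrival times are exponential with rate λ = 0.48 per hour.
P(T ≤ 1.2) = 1 − e^(−λt) = 1 − e^(−0.48 × 1.2) = 1 − e^(−0.576) ≈ 0.4379.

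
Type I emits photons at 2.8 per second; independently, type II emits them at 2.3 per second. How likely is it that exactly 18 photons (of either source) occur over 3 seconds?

Independent Poisson processes superpose: combined rate λ = 2.8 + 2.3 = 5.1 per second.
Over the interval, μ = 5.1 × 3 = 15.3 (3 seconds).
P(N = 18) = e^(−15.3) · 15.3^18/18! ≈ 0.0747.

0.0747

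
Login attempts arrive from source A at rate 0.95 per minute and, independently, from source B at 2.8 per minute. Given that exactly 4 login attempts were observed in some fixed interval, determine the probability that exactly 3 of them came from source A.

Given the total, each event is independently from source A with probability p = λ_A/(λ_A+λ_B) = 0.95/3.75 ≈ 0.2533.
So K ~ Binomial(4, 0.95/3.75): P(K = 3) = C(4,3) · (0.95/3.75)^3 · (2.8/3.75)^1 ≈ 0.0486.

0.0486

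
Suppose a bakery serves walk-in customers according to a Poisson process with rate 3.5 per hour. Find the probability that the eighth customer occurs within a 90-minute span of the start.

0.1608

Over the interval, μ = 3.5 × 1.5 = 5.25 (a 90-minute span = 1.5 hours).
The eighth arrival falls in the interval iff at least 8 events occur there: P(S_8 ≤ t) = P(N ≥ 8) = 1 − P(N ≤ 7) ≈ 0.1608.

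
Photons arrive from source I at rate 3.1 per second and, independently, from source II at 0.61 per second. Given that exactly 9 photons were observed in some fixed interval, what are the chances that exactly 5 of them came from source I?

Given the total, each event is independently from source I with probability p = λ_I/(λ_I+λ_II) = 3.1/3.71 ≈ 0.8356.
So K ~ Binomial(9, 3.1/3.71): P(K = 5) = C(9,5) · (3.1/3.71)^5 · (0.61/3.71)^4 ≈ 0.0375.

0.0375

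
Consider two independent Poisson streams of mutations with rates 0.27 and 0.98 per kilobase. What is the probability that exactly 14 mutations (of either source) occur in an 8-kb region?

0.0521

Independent Poisson processes superpose: combined rate λ = 0.27 + 0.98 = 1.25 per kilobase.
Over the interval, μ = 1.25 × 8 = 10 (an 8-kb region = 8 kilobases).
P(N = 14) = e^(−10) · 10^14/14! ≈ 0.0521.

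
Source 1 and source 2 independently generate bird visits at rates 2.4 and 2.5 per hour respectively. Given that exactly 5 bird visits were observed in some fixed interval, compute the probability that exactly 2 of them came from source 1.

Given the total, each event is independently from source 1 with probability p = λ_1/(λ_1+λ_2) = 2.4/4.9 ≈ 0.4898.
So K ~ Binomial(5, 2.4/4.9): P(K = 2) = C(5,2) · (2.4/4.9)^2 · (2.5/4.9)^3 ≈ 0.3186.

0.3186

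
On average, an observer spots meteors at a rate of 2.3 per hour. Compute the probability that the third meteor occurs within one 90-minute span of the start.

0.6698

Over the interval, μ = 2.3 × 1.5 = 3.45 (a 90-minute span = 1.5 hours).
The third arrival falls in the interval iff at least 3 events occur there: P(S_3 ≤ t) = P(N ≥ 3) = 1 − P(N ≤ 2) ≈ 0.6698.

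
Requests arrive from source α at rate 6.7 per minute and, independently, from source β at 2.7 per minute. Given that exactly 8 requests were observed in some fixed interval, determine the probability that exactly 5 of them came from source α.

Given the total, each event is independently from source α with probability p = λ_α/(λ_α+λ_β) = 6.7/9.4 ≈ 0.7128.
So K ~ Binomial(8, 6.7/9.4): P(K = 5) = C(8,5) · (6.7/9.4)^5 · (2.7/9.4)^3 ≈ 0.2441.

0.2441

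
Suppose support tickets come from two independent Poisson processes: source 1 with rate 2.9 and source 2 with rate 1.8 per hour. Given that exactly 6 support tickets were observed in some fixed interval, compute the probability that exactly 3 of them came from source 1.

Given the total, each event is independently from source 1 with probability p = λ_1/(λ_1+λ_2) = 2.9/4.7 ≈ 0.6170.
So K ~ Binomial(6, 2.9/4.7): P(K = 3) = C(6,3) · (2.9/4.7)^3 · (1.8/4.7)^3 ≈ 0.2639.

0.2639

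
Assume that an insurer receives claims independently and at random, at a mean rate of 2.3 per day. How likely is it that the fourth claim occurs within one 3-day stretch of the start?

0.9129

Over the interval, μ = 2.3 × 3 = 6.9 (a 3-day stretch = 3 days).
The fourth arrival falls in the interval iff at least 4 events occur there: P(S_4 ≤ t) = P(N ≥ 4) = 1 − P(N ≤ 3) ≈ 0.9129.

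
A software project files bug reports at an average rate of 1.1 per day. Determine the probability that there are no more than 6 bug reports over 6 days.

0.5108

Over the interval, μ = 1.1 × 6 = 6.6 (6 days).
P(N ≤ 6) = Σ_{j=0}^{6} e^(−μ) μ^j/j! ≈ 0.5108.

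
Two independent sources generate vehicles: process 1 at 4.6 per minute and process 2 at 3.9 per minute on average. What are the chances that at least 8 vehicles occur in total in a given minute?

Independent Poisson processes superpose: combined rate λ = 4.6 + 3.9 = 8.5 per minute.
So μ = 8.5.
P(N ≥ 8) = 1 − P(N ≤ 7) ≈ 0.6144.

0.6144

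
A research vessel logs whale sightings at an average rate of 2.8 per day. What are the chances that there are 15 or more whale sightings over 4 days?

Over the interval, μ = 2.8 × 4 = 11.2 (4 days).
P(N ≥ 15) = 1 − P(N ≤ 14) = 1 − Σ_{j=0}^{14} e^(−μ) μ^j/j! ≈ 0.1609.

0.1609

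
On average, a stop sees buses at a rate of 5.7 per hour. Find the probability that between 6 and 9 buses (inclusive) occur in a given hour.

With mean μ = 5.7 per hour,
P(6 ≤ N ≤ 9) = Σ_{j=6}^{9} e^(−5.7) · 5.7^j/j! ≈ 0.4402.

0.4402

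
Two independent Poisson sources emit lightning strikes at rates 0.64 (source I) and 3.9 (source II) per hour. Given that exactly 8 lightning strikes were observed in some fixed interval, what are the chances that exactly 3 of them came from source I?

0.0734

Given the total, each event is independently from source I with probability p = λ_I/(λ_I+λ_II) = 0.64/4.54 ≈ 0.1410.
So K ~ Binomial(8, 0.64/4.54): P(K = 3) = C(8,3) · (0.64/4.54)^3 · (3.9/4.54)^5 ≈ 0.0734.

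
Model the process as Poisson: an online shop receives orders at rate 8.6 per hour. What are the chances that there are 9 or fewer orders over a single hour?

With mean μ = 8.6 per hour,
P(N ≤ 9) = Σ_{j=0}^{9} e^(−μ) μ^j/j! ≈ 0.6400.

0.6400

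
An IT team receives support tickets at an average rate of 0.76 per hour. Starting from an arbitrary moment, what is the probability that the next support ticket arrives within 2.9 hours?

Inter-arrival times are exponential with rate λ = 0.76 per hour.
P(T ≤ 2.9) = 1 − e^(−λt) = 1 − e^(−0.76 × 2.9) = 1 − e^(−2.204) ≈ 0.8896.

0.8896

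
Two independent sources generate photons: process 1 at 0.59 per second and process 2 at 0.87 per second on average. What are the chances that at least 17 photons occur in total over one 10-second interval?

Independent Poisson processes superpose: combined rate λ = 0.59 + 0.87 = 1.46 per second.
Over the interval, μ = 1.46 × 10 = 14.6 (a 10-second interval = 10 seconds).
P(N ≥ 17) = 1 − P(N ≤ 16) ≈ 0.2980.

0.2980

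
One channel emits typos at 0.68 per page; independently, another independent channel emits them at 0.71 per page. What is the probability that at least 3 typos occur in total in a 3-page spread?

Independent Poisson processes superpose: combined rate λ = 0.68 + 0.71 = 1.39 per page.
Over the interval, μ = 1.39 × 3 = 4.17 (a 3-page spread = 3 pages).
P(N ≥ 3) = 1 − P(N ≤ 2) ≈ 0.7858.

0.7858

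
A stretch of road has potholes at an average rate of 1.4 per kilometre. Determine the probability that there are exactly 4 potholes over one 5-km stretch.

Over the interval, μ = 1.4 × 5 = 7 (a 5-km stretch = 5 kilometres).
P(N = 4) = e^(−μ) μ^4/4! = e^(−7) · 7^4/24 ≈ 0.0912.

0.0912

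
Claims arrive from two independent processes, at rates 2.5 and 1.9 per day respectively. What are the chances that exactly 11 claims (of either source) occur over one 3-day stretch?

Independent Poisson processes superpose: combined rate λ = 2.5 + 1.9 = 4.4 per day.
Over the interval, μ = 4.4 × 3 = 13.2 (a 3-day stretch = 3 days).
P(N = 11) = e^(−13.2) · 13.2^11/11! ≈ 0.0983.

0.0983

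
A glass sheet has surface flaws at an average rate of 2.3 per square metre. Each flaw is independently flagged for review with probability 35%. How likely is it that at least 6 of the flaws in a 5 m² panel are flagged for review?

Thinning: the flaws that are flagged for review themselves form a Poisson process with rate 0.35 × 2.3 = 0.805 per square metre.
Over the interval, μ = 0.805 × 5 = 4.025 (a 5 m² panel = 5 square metres).
P(N ≥ 6) = 1 − P(N ≤ 5) ≈ 0.2188.

0.2188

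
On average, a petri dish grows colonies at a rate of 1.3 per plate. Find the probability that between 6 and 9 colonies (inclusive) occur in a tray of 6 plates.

Over the interval, μ = 1.3 × 6 = 7.8 (a tray of 6 plates = 6 plates).
P(6 ≤ N ≤ 9) = Σ_{j=6}^{9} e^(−7.8) · 7.8^j/j! ≈ 0.5309.

0.5309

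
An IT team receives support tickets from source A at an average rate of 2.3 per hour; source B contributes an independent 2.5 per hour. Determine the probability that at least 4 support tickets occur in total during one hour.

0.7058

Independent Poisson processes superpose: combined rate λ = 2.3 + 2.5 = 4.8 per hour.
So μ = 4.8.
P(N ≥ 4) = 1 − P(N ≤ 3) ≈ 0.7058.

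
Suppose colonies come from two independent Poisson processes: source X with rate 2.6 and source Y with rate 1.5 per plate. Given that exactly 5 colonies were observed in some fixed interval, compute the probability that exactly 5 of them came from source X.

Given the total, each event is independently from source X with probability p = λ_X/(λ_X+λ_Y) = 2.6/4.1 ≈ 0.6341.
So K ~ Binomial(5, 2.6/4.1): P(K = 5) = C(5,5) · (2.6/4.1)^5 · (1.5/4.1)^0 ≈ 0.1026.

0.1026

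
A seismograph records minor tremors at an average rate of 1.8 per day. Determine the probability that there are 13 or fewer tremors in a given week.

0.6169

Over the interval, μ = 1.8 × 7 = 12.6 (a week = 7 days).
P(N ≤ 13) = Σ_{j=0}^{13} e^(−μ) μ^j/j! ≈ 0.6169.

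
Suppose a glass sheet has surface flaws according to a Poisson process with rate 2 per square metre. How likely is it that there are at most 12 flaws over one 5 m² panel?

Over the interval, μ = 2 × 5 = 10 (a 5 m² panel = 5 square metres).
P(N ≤ 12) = Σ_{j=0}^{12} e^(−μ) μ^j/j! ≈ 0.7916.

0.7916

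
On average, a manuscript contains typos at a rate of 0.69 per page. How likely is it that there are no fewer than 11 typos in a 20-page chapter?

Over the interval, μ = 0.69 × 20 = 13.8 (a 20-page chapter = 20 pages).
P(N ≥ 11) = 1 − P(N ≤ 10) = 1 − Σ_{j=0}^{10} e^(−μ) μ^j/j! ≈ 0.8107.

0.8107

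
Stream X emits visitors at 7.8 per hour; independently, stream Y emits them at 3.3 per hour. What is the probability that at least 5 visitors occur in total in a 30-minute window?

Independent Poisson processes superpose: combined rate λ = 7.8 + 3.3 = 11.1 per hour.
Over the interval, μ = 11.1 × 0.5 = 5.55 (a 30-minute window = 0.5 hours).
P(N ≥ 5) = 1 − P(N ≤ 4) ≈ 0.6502.

0.6502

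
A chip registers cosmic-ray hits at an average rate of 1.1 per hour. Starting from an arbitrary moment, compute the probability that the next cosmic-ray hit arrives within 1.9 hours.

0.8763

Inter-arrival times are exponential with rate λ = 1.1 per hour.
P(T ≤ 1.9) = 1 − e^(−λt) = 1 − e^(−1.1 × 1.9) = 1 − e^(−2.09) ≈ 0.8763.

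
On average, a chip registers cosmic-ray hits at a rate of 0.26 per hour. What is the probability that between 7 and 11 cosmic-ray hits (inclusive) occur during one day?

Over the interval, μ = 0.26 × 24 = 6.24 (a day = 24 hours).
P(7 ≤ N ≤ 11) = Σ_{j=7}^{11} e^(−6.24) · 6.24^j/j! ≈ 0.4061.

0.4061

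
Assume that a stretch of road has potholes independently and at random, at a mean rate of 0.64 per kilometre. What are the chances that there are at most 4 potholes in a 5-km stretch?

Over the interval, μ = 0.64 × 5 = 3.2 (a 5-km stretch = 5 kilometres).
P(N ≤ 4) = Σ_{j=0}^{4} e^(−μ) μ^j/j! ≈ 0.7806.

0.7806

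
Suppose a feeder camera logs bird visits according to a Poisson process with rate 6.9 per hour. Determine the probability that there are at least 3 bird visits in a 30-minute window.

0.6698

Over the interval, μ = 6.9 × 0.5 = 3.45 (a 30-minute window = 0.5 hours).
P(N ≥ 3) = 1 − P(N ≤ 2) = 1 − Σ_{j=0}^{2} e^(−μ) μ^j/j! ≈ 0.6698.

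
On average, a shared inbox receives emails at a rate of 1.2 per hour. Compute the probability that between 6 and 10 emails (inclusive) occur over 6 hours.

Over the interval, μ = 1.2 × 6 = 7.2 (6 hours).
P(6 ≤ N ≤ 10) = Σ_{j=6}^{10} e^(−7.2) · 7.2^j/j! ≈ 0.6108.

0.6108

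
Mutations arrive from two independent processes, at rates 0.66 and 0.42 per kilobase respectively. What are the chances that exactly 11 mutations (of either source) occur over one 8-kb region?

0.0888

Independent Poisson processes superpose: combined rate λ = 0.66 + 0.42 = 1.08 per kilobase.
Over the interval, μ = 1.08 × 8 = 8.64 (an 8-kb region = 8 kilobases).
P(N = 11) = e^(−8.64) · 8.64^11/11! ≈ 0.0888.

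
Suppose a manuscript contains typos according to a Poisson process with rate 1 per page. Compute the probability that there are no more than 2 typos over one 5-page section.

Over the interval, μ = 1 × 5 = 5 (a 5-page section = 5 pages).
P(N ≤ 2) = Σ_{j=0}^{2} e^(−μ) μ^j/j! ≈ 0.1247.

0.1247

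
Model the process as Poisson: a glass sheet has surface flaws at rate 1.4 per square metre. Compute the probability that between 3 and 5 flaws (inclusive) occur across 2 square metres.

0.4654

Over the interval, μ = 1.4 × 2 = 2.8 (2 square metres).
P(3 ≤ N ≤ 5) = Σ_{j=3}^{5} e^(−2.8) · 2.8^j/j! ≈ 0.4654.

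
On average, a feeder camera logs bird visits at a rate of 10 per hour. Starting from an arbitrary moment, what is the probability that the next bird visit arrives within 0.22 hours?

0.8892

Inter-arrival times are exponential with rate λ = 10 per hour.
P(T ≤ 0.22) = 1 − e^(−λt) = 1 − e^(−10 × 0.22) = 1 − e^(−2.2) ≈ 0.8892.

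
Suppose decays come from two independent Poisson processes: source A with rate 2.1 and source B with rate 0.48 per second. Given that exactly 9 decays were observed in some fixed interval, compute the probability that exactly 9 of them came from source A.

0.1568

Given the total, each event is independently from source A with probability p = λ_A/(λ_A+λ_B) = 2.1/2.58 ≈ 0.8140.
So K ~ Binomial(9, 2.1/2.58): P(K = 9) = C(9,9) · (2.1/2.58)^9 · (0.48/2.58)^0 ≈ 0.1568.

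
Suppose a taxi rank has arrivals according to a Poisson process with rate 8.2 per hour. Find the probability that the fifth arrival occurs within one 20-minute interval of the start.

Over the interval, μ = 8.2 × 1/3 ≈ 2.73333 (a 20-minute interval = 1/3 hours).
The fifth arrival falls in the interval iff at least 5 events occur there: P(S_5 ≤ t) = P(N ≥ 5) = 1 − P(N ≤ 4) ≈ 0.1421.

0.1421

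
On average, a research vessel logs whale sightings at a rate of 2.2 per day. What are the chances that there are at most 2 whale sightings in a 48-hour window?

Over the interval, μ = 2.2 × 2 = 4.4 (a 48-hour window = 2 days).
P(N ≤ 2) = Σ_{j=0}^{2} e^(−μ) μ^j/j! ≈ 0.1851.

0.1851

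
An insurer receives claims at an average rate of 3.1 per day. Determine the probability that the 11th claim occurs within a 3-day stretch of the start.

0.3301

Over the interval, μ = 3.1 × 3 = 9.3 (a 3-day stretch = 3 days).
The 11th arrival falls in the interval iff at least 11 events occur there: P(S_11 ≤ t) = P(N ≥ 11) = 1 − P(N ≤ 10) ≈ 0.3301.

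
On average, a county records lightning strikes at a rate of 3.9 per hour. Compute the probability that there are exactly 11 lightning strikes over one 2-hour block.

Over the interval, μ = 3.9 × 2 = 7.8 (a 2-hour block = 2 hours).
P(N = 11) = e^(−μ) μ^11/11! = e^(−7.8) · 7.8^11/39916800 ≈ 0.0667.

0.0667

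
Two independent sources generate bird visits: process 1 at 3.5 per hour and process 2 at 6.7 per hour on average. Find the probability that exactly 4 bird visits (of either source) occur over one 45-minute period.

0.0679

Independent Poisson processes superpose: combined rate λ = 3.5 + 6.7 = 10.2 per hour.
Over the interval, μ = 10.2 × 0.75 = 7.65 (a 45-minute period = 0.75 hours).
P(N = 4) = e^(−7.65) · 7.65^4/4! ≈ 0.0679.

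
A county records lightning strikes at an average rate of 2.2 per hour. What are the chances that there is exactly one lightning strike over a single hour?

0.2438

With mean μ = 2.2 per hour,
P(N = 1) = e^(−μ) μ^1/1! = e^(−2.2) · 2.2^1/1 ≈ 0.2438.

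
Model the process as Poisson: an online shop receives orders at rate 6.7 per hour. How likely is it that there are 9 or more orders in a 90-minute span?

0.6728

Over the interval, μ = 6.7 × 1.5 = 10.05 (a 90-minute span = 1.5 hours).
P(N ≥ 9) = 1 − P(N ≤ 8) = 1 − Σ_{j=0}^{8} e^(−μ) μ^j/j! ≈ 0.6728.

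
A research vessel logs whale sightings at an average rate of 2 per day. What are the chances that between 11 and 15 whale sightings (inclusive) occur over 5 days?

0.3682

Over the interval, μ = 2 × 5 = 10 (5 days).
P(11 ≤ N ≤ 15) = Σ_{j=11}^{15} e^(−10) · 10^j/j! ≈ 0.3682.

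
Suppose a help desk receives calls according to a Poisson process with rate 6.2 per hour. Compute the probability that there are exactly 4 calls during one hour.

With mean μ = 6.2 per hour,
P(N = 4) = e^(−μ) μ^4/4! = e^(−6.2) · 6.2^4/24 ≈ 0.1249.

0.1249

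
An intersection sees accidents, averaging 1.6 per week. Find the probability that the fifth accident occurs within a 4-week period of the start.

Over the interval, μ = 1.6 × 4 = 6.4 (a 4-week period = 4 weeks).
The fifth arrival falls in the interval iff at least 5 events occur there: P(S_5 ≤ t) = P(N ≥ 5) = 1 − P(N ≤ 4) ≈ 0.7649.

0.7649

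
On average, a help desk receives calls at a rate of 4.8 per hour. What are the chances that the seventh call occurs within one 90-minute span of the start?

Over the interval, μ = 4.8 × 1.5 = 7.2 (a 90-minute span = 1.5 hours).
The seventh arrival falls in the interval iff at least 7 events occur there: P(S_7 ≤ t) = P(N ≥ 7) = 1 − P(N ≤ 6) ≈ 0.5796.

0.5796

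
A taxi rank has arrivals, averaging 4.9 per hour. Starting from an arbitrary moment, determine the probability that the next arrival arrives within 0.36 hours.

Inter-arrival times are exponential with rate λ = 4.9 per hour.
P(T ≤ 0.36) = 1 − e^(−λt) = 1 − e^(−4.9 × 0.36) = 1 − e^(−1.764) ≈ 0.8286.

0.8286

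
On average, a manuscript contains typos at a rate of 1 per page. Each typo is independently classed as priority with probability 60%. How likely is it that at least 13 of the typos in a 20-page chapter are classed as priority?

0.4240

Thinning: the typos that are classed as priority themselves form a Poisson process with rate 0.6 × 1 = 0.6 per page.
Over the interval, μ = 0.6 × 20 = 12 (a 20-page chapter = 20 pages).
P(N ≥ 13) = 1 − P(N ≤ 12) ≈ 0.4240.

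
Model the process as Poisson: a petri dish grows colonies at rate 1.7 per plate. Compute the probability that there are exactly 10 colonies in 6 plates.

Over the interval, μ = 1.7 × 6 = 10.2 (6 plates).
P(N = 10) = e^(−μ) μ^10/10! = e^(−10.2) · 10.2^10/3628800 ≈ 0.1249.

0.1249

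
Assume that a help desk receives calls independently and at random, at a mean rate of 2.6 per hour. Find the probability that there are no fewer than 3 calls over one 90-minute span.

0.7469

Over the interval, μ = 2.6 × 1.5 = 3.9 (a 90-minute span = 1.5 hours).
P(N ≥ 3) = 1 − P(N ≤ 2) = 1 − Σ_{j=0}^{2} e^(−μ) μ^j/j! ≈ 0.7469.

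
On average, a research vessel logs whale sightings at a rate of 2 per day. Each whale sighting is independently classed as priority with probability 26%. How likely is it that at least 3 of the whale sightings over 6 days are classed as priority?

Thinning: the whale sightings that are classed as priority themselves form a Poisson process with rate 0.26 × 2 = 0.52 per day.
Over the interval, μ = 0.52 × 6 = 3.12 (6 days).
P(N ≥ 3) = 1 − P(N ≤ 2) ≈ 0.6032.

0.6032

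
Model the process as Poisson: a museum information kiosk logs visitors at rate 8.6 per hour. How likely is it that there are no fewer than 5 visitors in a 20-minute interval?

Over the interval, μ = 8.6 × 1/3 ≈ 2.86667 (a 20-minute interval = 1/3 hours).
P(N ≥ 5) = 1 − P(N ≤ 4) = 1 − Σ_{j=0}^{4} e^(−μ) μ^j/j! ≈ 0.1629.

0.1629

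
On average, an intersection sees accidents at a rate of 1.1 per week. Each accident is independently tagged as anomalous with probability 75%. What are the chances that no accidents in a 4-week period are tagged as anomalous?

Thinning: the accidents that are tagged as anomalous themselves form a Poisson process with rate 0.75 × 1.1 = 0.825 per week.
Over the interval, μ = 0.825 × 4 = 3.3 (a 4-week period = 4 weeks).
P(N = 0) = e^(−3.3) · 3.3^0/0! ≈ 0.0369.

0.0369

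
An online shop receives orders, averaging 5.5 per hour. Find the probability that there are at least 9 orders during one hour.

With mean μ = 5.5 per hour,
P(N ≥ 9) = 1 − P(N ≤ 8) = 1 − Σ_{j=0}^{8} e^(−μ) μ^j/j! ≈ 0.1056.

0.1056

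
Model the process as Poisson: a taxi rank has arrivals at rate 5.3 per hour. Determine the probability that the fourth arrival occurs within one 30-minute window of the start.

Over the interval, μ = 5.3 × 0.5 = 2.65 (a 30-minute window = 0.5 hours).
The fourth arrival falls in the interval iff at least 4 events occur there: P(S_4 ≤ t) = P(N ≥ 4) = 1 − P(N ≤ 3) ≈ 0.2749.

0.2749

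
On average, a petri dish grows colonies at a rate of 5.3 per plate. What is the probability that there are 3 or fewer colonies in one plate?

With mean μ = 5.3 per plate,
P(N ≤ 3) = Σ_{j=0}^{3} e^(−μ) μ^j/j! ≈ 0.2254.

0.2254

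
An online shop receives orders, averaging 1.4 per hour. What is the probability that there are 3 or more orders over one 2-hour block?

Over the interval, μ = 1.4 × 2 = 2.8 (a 2-hour block = 2 hours).
P(N ≥ 3) = 1 − P(N ≤ 2) = 1 − Σ_{j=0}^{2} e^(−μ) μ^j/j! ≈ 0.5305.

0.5305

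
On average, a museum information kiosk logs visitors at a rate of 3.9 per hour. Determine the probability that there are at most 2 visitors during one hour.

0.2531

With mean μ = 3.9 per hour,
P(N ≤ 2) = Σ_{j=0}^{2} e^(−μ) μ^j/j! ≈ 0.2531.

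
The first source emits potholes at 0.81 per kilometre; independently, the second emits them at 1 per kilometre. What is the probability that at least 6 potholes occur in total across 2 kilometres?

Independent Poisson processes superpose: combined rate λ = 0.81 + 1 = 1.81 per kilometre.
Over the interval, μ = 1.81 × 2 = 3.62 (2 kilometres).
P(N ≥ 6) = 1 − P(N ≤ 5) ≈ 0.1586.

0.1586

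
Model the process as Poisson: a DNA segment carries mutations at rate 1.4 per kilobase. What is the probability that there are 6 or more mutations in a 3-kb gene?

0.2469

Over the interval, μ = 1.4 × 3 = 4.2 (a 3-kb gene = 3 kilobases).
P(N ≥ 6) = 1 − P(N ≤ 5) = 1 − Σ_{j=0}^{5} e^(−μ) μ^j/j! ≈ 0.2469.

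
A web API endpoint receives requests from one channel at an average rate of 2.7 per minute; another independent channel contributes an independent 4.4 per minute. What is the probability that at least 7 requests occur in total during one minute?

0.5651

Independent Poisson processes superpose: combined rate λ = 2.7 + 4.4 = 7.1 per minute.
So μ = 7.1.
P(N ≥ 7) = 1 − P(N ≤ 6) ≈ 0.5651.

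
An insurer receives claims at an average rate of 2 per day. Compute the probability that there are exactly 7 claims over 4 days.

Over the interval, μ = 2 × 4 = 8 (4 days).
P(N = 7) = e^(−μ) μ^7/7! = e^(−8) · 8^7/5040 ≈ 0.1396.

0.1396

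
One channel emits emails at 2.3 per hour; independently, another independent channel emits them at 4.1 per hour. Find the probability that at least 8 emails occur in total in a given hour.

0.3127

Independent Poisson processes superpose: combined rate λ = 2.3 + 4.1 = 6.4 per hour.
So μ = 6.4.
P(N ≥ 8) = 1 − P(N ≤ 7) ≈ 0.3127.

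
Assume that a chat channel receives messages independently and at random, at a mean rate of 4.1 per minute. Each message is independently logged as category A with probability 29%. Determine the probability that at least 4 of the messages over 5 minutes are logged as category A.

Thinning: the messages that are logged as category A themselves form a Poisson process with rate 0.29 × 4.1 = 1.189 per minute.
Over the interval, μ = 1.189 × 5 = 5.945 (5 minutes).
P(N ≥ 4) = 1 − P(N ≤ 3) ≈ 0.8438.

0.8438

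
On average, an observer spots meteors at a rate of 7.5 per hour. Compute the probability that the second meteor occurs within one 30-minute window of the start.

Over the interval, μ = 7.5 × 0.5 = 3.75 (a 30-minute window = 0.5 hours).
The second arrival falls in the interval iff at least 2 events occur there: P(S_2 ≤ t) = P(N ≥ 2) = 1 − P(N ≤ 1) ≈ 0.8883.

0.8883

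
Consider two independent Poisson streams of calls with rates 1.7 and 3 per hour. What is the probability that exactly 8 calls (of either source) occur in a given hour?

0.0537

Independent Poisson processes superpose: combined rate λ = 1.7 + 3 = 4.7 per hour.
So μ = 4.7.
P(N = 8) = e^(−4.7) · 4.7^8/8! ≈ 0.0537.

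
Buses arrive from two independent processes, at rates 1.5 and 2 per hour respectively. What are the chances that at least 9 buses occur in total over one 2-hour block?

Independent Poisson processes superpose: combined rate λ = 1.5 + 2 = 3.5 per hour.
Over the interval, μ = 3.5 × 2 = 7 (a 2-hour block = 2 hours).
P(N ≥ 9) = 1 − P(N ≤ 8) ≈ 0.2709.

0.2709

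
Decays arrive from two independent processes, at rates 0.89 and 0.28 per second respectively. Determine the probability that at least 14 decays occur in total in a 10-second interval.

Independent Poisson processes superpose: combined rate λ = 0.89 + 0.28 = 1.17 per second.
Over the interval, μ = 1.17 × 10 = 11.7 (a 10-second interval = 10 seconds).
P(N ≥ 14) = 1 − P(N ≤ 13) ≈ 0.2872.

0.2872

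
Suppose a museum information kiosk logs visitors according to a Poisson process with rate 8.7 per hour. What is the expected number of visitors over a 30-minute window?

4.35

E[N] = λt = 8.7 × 0.5 = 4.35 (a 30-minute window = 0.5 hours).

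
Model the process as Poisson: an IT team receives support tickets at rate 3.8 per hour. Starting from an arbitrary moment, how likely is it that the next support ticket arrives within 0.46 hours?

0.8259

Inter-arrival times are exponential with rate λ = 3.8 per hour.
P(T ≤ 0.46) = 1 − e^(−λt) = 1 − e^(−3.8 × 0.46) = 1 − e^(−1.748) ≈ 0.8259.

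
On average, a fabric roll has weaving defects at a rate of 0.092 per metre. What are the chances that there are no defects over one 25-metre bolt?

0.1003

Over the interval, μ = 0.092 × 25 = 2.3 (a 25-metre bolt = 25 metres).
P(N = 0) = e^(−μ) μ^0/0! = e^(−2.3) · 2.3^0/1 ≈ 0.1003.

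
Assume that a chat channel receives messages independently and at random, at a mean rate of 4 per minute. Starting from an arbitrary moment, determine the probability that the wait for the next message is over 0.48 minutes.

The wait for the next event is exponential with rate λ = 4 per minute.
P(T > 0.48) = e^(−λt) = e^(−4 × 0.48) = e^(−1.92) ≈ 0.1466.

0.1466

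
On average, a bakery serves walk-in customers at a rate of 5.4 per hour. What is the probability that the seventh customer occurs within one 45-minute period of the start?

Over the interval, μ = 5.4 × 0.75 = 4.05 (a 45-minute period = 0.75 hours).
The seventh arrival falls in the interval iff at least 7 events occur there: P(S_7 ≤ t) = P(N ≥ 7) = 1 − P(N ≤ 6) ≈ 0.1159.

0.1159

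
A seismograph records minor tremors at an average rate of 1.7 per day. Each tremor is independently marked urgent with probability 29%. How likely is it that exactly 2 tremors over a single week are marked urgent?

Thinning: the tremors that are marked urgent themselves form a Poisson process with rate 0.29 × 1.7 = 0.493 per day.
Over the interval, μ = 0.493 × 7 = 3.451 (a week = 7 days).
P(N = 2) = e^(−3.451) · 3.451^2/2! ≈ 0.1888.

0.1888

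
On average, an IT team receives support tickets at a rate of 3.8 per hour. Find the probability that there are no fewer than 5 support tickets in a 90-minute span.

0.6728

Over the interval, μ = 3.8 × 1.5 = 5.7 (a 90-minute span = 1.5 hours).
P(N ≥ 5) = 1 − P(N ≤ 4) = 1 − Σ_{j=0}^{4} e^(−μ) μ^j/j! ≈ 0.6728.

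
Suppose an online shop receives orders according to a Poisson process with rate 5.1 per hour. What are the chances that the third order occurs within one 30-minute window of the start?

0.4689

Over the interval, μ = 5.1 × 0.5 = 2.55 (a 30-minute window = 0.5 hours).
The third arrival falls in the interval iff at least 3 events occur there: P(S_3 ≤ t) = P(N ≥ 3) = 1 − P(N ≤ 2) ≈ 0.4689.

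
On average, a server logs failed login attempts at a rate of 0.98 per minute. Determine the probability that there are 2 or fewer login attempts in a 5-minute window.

0.1333

Over the interval, μ = 0.98 × 5 = 4.9 (a 5-minute window = 5 minutes).
P(N ≤ 2) = Σ_{j=0}^{2} e^(−μ) μ^j/j! ≈ 0.1333.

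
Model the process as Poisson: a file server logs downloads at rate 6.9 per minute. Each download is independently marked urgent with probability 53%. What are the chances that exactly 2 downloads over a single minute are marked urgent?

0.1726

Thinning: the downloads that are marked urgent themselves form a Poisson process with rate 0.53 × 6.9 = 3.657 per minute.
So μ = 3.657.
P(N = 2) = e^(−3.657) · 3.657^2/2! ≈ 0.1726.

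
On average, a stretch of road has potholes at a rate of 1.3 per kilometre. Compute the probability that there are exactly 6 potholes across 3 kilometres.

Over the interval, μ = 1.3 × 3 = 3.9 (3 kilometres).
P(N = 6) = e^(−μ) μ^6/6! = e^(−3.9) · 3.9^6/720 ≈ 0.0989.

0.0989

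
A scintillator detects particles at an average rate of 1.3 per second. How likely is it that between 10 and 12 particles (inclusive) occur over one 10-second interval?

0.2973

Over the interval, μ = 1.3 × 10 = 13 (a 10-second interval = 10 seconds).
P(10 ≤ N ≤ 12) = Σ_{j=10}^{12} e^(−13) · 13^j/j! ≈ 0.2973.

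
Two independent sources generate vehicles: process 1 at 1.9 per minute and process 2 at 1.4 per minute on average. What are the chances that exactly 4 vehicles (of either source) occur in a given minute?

0.1823

Independent Poisson processes superpose: combined rate λ = 1.9 + 1.4 = 3.3 per minute.
So μ = 3.3.
P(N = 4) = e^(−3.3) · 3.3^4/4! ≈ 0.1823.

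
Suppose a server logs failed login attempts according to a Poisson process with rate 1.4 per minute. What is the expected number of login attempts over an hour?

E[N] = λt = 1.4 × 60 = 84 (an hour = 60 minutes).

84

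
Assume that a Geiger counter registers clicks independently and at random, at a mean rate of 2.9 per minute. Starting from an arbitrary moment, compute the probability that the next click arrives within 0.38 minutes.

0.6678

Inter-arrival times are exponential with rate λ = 2.9 per minute.
P(T ≤ 0.38) = 1 − e^(−λt) = 1 − e^(−2.9 × 0.38) = 1 − e^(−1.102) ≈ 0.6678.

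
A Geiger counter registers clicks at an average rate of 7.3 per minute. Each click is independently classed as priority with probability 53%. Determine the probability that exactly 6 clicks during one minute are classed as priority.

0.0973

Thinning: the clicks that are classed as priority themselves form a Poisson process with rate 0.53 × 7.3 = 3.869 per minute.
So μ = 3.869.
P(N = 6) = e^(−3.869) · 3.869^6/6! ≈ 0.0973.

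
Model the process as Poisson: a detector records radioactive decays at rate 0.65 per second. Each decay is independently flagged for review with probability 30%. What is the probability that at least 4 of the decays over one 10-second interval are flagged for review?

Thinning: the decays that are flagged for review themselves form a Poisson process with rate 0.3 × 0.65 = 0.195 per second.
Over the interval, μ = 0.195 × 10 = 1.95 (a 10-second interval = 10 seconds).
P(N ≥ 4) = 1 − P(N ≤ 3) ≈ 0.1340.

0.1340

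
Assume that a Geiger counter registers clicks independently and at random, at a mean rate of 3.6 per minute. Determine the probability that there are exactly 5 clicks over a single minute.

0.1377

With mean μ = 3.6 per minute,
P(N = 5) = e^(−μ) μ^5/5! = e^(−3.6) · 3.6^5/120 ≈ 0.1377.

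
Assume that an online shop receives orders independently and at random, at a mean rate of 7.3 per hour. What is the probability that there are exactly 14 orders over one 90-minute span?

0.0718

Over the interval, μ = 7.3 × 1.5 = 10.95 (a 90-minute span = 1.5 hours).
P(N = 14) = e^(−μ) μ^14/14! = e^(−10.95) · 10.95^14/87178291200 ≈ 0.0718.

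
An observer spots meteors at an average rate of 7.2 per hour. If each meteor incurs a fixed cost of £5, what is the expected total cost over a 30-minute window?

£18

E[N] = 7.2 × 0.5 = 3.6 (a 30-minute window = 0.5 hours); E[cost] = 3.6 × £5 = £18.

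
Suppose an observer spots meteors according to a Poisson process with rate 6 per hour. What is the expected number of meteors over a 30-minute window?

E[N] = λt = 6 × 0.5 = 3 (a 30-minute window = 0.5 hours).

3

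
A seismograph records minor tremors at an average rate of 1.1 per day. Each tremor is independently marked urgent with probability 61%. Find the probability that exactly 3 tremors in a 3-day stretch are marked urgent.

Thinning: the tremors that are marked urgent themselves form a Poisson process with rate 0.61 × 1.1 = 0.671 per day.
Over the interval, μ = 0.671 × 3 = 2.013 (a 3-day stretch = 3 days).
P(N = 3) = e^(−2.013) · 2.013^3/3! ≈ 0.1816.

0.1816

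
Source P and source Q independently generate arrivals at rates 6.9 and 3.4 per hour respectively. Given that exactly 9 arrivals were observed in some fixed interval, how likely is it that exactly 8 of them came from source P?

Given the total, each event is independently from source P with probability p = λ_P/(λ_P+λ_Q) = 6.9/10.3 ≈ 0.6699.
So K ~ Binomial(9, 6.9/10.3): P(K = 8) = C(9,8) · (6.9/10.3)^8 · (3.4/10.3)^1 ≈ 0.1205.

0.1205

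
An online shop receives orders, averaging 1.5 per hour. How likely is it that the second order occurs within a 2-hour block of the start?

0.8009

Over the interval, μ = 1.5 × 2 = 3 (a 2-hour block = 2 hours).
The second arrival falls in the interval iff at least 2 events occur there: P(S_2 ≤ t) = P(N ≥ 2) = 1 − P(N ≤ 1) ≈ 0.8009.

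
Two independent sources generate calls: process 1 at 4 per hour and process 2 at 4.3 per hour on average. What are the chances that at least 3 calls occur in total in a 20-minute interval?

0.5226

Independent Poisson processes superpose: combined rate λ = 4 + 4.3 = 8.3 per hour.
Over the interval, μ = 8.3 × 1/3 ≈ 2.76667 (a 20-minute interval = 1/3 hours).
P(N ≥ 3) = 1 − P(N ≤ 2) ≈ 0.5226.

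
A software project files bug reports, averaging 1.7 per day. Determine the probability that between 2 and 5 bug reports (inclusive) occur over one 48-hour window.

0.7237

Over the interval, μ = 1.7 × 2 = 3.4 (a 48-hour window = 2 days).
P(2 ≤ N ≤ 5) = Σ_{j=2}^{5} e^(−3.4) · 3.4^j/j! ≈ 0.7237.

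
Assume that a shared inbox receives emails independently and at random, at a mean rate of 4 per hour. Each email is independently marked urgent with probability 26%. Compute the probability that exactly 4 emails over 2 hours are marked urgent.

0.0974

Thinning: the emails that are marked urgent themselves form a Poisson process with rate 0.26 × 4 = 1.04 per hour.
Over the interval, μ = 1.04 × 2 = 2.08 (2 hours).
P(N = 4) = e^(−2.08) · 2.08^4/4! ≈ 0.0974.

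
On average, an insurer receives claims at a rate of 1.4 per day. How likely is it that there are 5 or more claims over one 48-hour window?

Over the interval, μ = 1.4 × 2 = 2.8 (a 48-hour window = 2 days).
P(N ≥ 5) = 1 − P(N ≤ 4) = 1 − Σ_{j=0}^{4} e^(−μ) μ^j/j! ≈ 0.1523.

0.1523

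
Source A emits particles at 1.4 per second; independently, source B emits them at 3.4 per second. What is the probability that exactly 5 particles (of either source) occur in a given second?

Independent Poisson processes superpose: combined rate λ = 1.4 + 3.4 = 4.8 per second.
So μ = 4.8.
P(N = 5) = e^(−4.8) · 4.8^5/5! ≈ 0.1747.

0.1747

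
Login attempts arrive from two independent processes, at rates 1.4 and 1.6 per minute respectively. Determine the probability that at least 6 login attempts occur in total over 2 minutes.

Independent Poisson processes superpose: combined rate λ = 1.4 + 1.6 = 3 per minute.
Over the interval, μ = 3 × 2 = 6 (2 minutes).
P(N ≥ 6) = 1 − P(N ≤ 5) ≈ 0.5543.

0.5543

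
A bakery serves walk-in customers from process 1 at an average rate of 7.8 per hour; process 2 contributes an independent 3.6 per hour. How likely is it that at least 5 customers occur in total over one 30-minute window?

0.6728

Independent Poisson processes superpose: combined rate λ = 7.8 + 3.6 = 11.4 per hour.
Over the interval, μ = 11.4 × 0.5 = 5.7 (a 30-minute window = 0.5 hours).
P(N ≥ 5) = 1 − P(N ≤ 4) ≈ 0.6728.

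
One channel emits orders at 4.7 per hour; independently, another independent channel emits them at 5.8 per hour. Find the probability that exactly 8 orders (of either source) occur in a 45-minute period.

0.1394

Independent Poisson processes superpose: combined rate λ = 4.7 + 5.8 = 10.5 per hour.
Over the interval, μ = 10.5 × 0.75 = 7.875 (a 45-minute period = 0.75 hours).
P(N = 8) = e^(−7.875) · 7.875^8/8! ≈ 0.1394.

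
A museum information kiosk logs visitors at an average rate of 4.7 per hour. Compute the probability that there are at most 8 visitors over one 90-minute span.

0.7225

Over the interval, μ = 4.7 × 1.5 = 7.05 (a 90-minute span = 1.5 hours).
P(N ≤ 8) = Σ_{j=0}^{8} e^(−μ) μ^j/j! ≈ 0.7225.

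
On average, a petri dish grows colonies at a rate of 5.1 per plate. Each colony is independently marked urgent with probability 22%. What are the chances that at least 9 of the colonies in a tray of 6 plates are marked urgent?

0.2367

Thinning: the colonies that are marked urgent themselves form a Poisson process with rate 0.22 × 5.1 = 1.122 per plate.
Over the interval, μ = 1.122 × 6 = 6.732 (a tray of 6 plates = 6 plates).
P(N ≥ 9) = 1 − P(N ≤ 8) ≈ 0.2367.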